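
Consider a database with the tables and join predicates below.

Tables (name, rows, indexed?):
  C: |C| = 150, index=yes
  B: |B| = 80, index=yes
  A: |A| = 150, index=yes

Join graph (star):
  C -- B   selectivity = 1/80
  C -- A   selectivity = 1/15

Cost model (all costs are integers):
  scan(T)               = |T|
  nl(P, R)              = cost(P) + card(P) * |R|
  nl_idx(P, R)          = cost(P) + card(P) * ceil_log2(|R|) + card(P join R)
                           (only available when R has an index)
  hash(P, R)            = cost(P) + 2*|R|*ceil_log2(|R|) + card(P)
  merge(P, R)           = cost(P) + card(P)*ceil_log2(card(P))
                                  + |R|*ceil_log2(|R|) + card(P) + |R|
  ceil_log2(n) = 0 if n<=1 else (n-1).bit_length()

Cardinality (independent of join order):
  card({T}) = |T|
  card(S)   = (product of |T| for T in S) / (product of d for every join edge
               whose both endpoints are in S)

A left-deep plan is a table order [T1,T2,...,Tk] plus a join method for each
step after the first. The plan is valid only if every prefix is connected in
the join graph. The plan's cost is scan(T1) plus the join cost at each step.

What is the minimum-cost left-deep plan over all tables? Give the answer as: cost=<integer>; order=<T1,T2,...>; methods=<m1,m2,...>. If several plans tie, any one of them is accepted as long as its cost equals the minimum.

Selinger DP (subsets sized 1..n):
  {C}: scan cost=150, card=150
  {B}: scan cost=80, card=80
  {A}: scan cost=150, card=150
  {BC}: card=150; try (C,nl_idx)→870, (B,nl_idx)→1350, (B,hash)→1420, (C,merge)→2070, (B,merge)→2140, (C,hash)→2560 …(+2); best=870 via (C,nl_idx)
  {AC}: card=1500; try (C,hash)→2700, (A,hash)→2700, (C,merge)→2850, (C,nl_idx)→2850, (A,merge)→2850, (A,nl_idx)→2850 …(+2); best=2700 via (C,hash)
  {ABC}: card=1500; try (A,hash)→3420, (A,merge)→3570, (A,nl_idx)→3570, (B,hash)→5320, (B,nl_idx)→14700, (B,merge)→21340 …(+2); best=3420 via (A,hash)

cost=3420; order=B,C,A; methods=nl_idx,hash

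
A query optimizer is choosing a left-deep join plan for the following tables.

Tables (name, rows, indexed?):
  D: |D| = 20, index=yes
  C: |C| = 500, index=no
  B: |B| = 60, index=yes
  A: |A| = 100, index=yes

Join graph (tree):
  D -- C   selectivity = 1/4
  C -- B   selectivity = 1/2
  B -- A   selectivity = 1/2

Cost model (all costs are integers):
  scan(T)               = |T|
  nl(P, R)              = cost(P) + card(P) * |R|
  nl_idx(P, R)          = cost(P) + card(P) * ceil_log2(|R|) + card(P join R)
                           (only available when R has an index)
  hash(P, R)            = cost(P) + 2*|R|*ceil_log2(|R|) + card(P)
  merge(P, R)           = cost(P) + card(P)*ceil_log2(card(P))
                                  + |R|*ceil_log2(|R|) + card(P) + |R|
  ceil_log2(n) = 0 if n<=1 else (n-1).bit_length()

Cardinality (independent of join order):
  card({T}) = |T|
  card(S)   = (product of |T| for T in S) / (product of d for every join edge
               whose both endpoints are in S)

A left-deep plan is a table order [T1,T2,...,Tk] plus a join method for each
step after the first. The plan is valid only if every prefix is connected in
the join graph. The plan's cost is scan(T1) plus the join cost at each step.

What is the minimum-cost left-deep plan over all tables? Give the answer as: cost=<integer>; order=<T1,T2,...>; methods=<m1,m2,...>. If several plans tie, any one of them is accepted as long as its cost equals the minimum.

cost=80820; order=C,D,B,A; methods=hash,hash,hash

Selinger DP (subsets sized 1..n):
  {D}: scan cost=20, card=20
  {C}: scan cost=500, card=500
  {B}: scan cost=60, card=60
  {A}: scan cost=100, card=100
  {CD}: card=2500; try (D,hash)→1200, (C,merge)→5140, (D,nl_idx)→5500, (D,merge)→5620, (C,hash)→9040, (C,nl)→10020 …(+1); best=1200 via (D,hash)
  {BC}: card=15000; try (B,hash)→1720, (C,merge)→5480, (B,merge)→5920, (C,hash)→9120, (B,nl_idx)→18500, (C,nl)→30060 …(+1); best=1720 via (B,hash)
  {AB}: card=3000; try (B,hash)→920, (A,merge)→1280, (B,merge)→1320, (A,hash)→1520, (A,nl_idx)→3480, (B,nl_idx)→3700 …(+2); best=920 via (B,hash)
  {BCD}: card=75000; try (B,hash)→4420, (D,hash)→16920, (B,merge)→34120, (B,nl_idx)→91200, (B,nl)→151200, (D,nl_idx)→151720 …(+2); best=4420 via (B,hash)
  {ABC}: card=750000; try (C,hash)→12920, (A,hash)→18120, (C,merge)→44920, (A,merge)→227520, (A,nl_idx)→856720, (C,nl)→1500920 …(+1); best=12920 via (C,hash)
  {ABCD}: card=3750000; try (A,hash)→80820, (D,hash)→763120, (A,merge)→1355220, (A,nl_idx)→4279420, (A,nl)→7504420, (D,nl_idx)→7512920 …(+2); best=80820 via (A,hash)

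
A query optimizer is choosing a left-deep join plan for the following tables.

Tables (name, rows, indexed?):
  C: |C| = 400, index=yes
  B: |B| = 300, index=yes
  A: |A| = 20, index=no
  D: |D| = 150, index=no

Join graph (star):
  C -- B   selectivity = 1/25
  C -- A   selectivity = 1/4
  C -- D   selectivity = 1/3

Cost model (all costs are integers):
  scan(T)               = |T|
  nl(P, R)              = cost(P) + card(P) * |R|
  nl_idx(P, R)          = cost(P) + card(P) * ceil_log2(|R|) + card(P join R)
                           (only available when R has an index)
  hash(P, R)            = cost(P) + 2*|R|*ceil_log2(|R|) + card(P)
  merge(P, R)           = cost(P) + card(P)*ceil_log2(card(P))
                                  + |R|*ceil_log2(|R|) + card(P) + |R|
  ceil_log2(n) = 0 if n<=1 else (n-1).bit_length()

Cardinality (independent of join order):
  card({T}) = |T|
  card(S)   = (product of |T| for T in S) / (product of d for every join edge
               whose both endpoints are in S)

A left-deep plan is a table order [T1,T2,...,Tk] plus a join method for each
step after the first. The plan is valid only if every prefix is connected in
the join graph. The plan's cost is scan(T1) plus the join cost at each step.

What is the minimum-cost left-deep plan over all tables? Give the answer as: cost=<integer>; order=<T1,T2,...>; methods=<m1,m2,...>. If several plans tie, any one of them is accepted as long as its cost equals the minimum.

cost=34800; order=C,A,B,D; methods=hash,hash,hash

Selinger DP (subsets sized 1..n):
  {C}: scan cost=400, card=400
  {B}: scan cost=300, card=300
  {A}: scan cost=20, card=20
  {D}: scan cost=150, card=150
  {BC}: card=4800; try (B,hash)→6200, (C,merge)→7300, (B,merge)→7400, (C,hash)→7800, (C,nl_idx)→7800, (B,nl_idx)→8800 …(+2); best=6200 via (B,hash)
  {AC}: card=2000; try (A,hash)→1000, (C,nl_idx)→2200, (C,merge)→4140, (A,merge)→4520, (C,hash)→7240, (C,nl)→8020 …(+1); best=1000 via (A,hash)
  {CD}: card=20000; try (D,hash)→3200, (C,merge)→5500, (D,merge)→5750, (C,hash)→7500, (C,nl_idx)→21500, (C,nl)→60150 …(+1); best=3200 via (D,hash)
  {ABC}: card=24000; try (B,hash)→8400, (A,hash)→11200, (B,merge)→28000, (B,nl_idx)→43000, (A,merge)→73520, (A,nl)→102200 …(+1); best=8400 via (B,hash)
  {BCD}: card=240000; try (D,hash)→13400, (B,hash)→28600, (D,merge)→74750, (B,merge)→326200, (B,nl_idx)→423200, (D,nl)→726200 …(+1); best=13400 via (D,hash)
  {ACD}: card=100000; try (D,hash)→5400, (A,hash)→23400, (D,merge)→26350, (D,nl)→301000, (A,merge)→323320, (A,nl)→403200; best=5400 via (D,hash)
  {ABCD}: card=1200000; try (D,hash)→34800, (B,hash)→110800, (A,hash)→253600, (D,merge)→393750, (B,merge)→1808400, (B,nl_idx)→2105400 …(+4); best=34800 via (D,hash)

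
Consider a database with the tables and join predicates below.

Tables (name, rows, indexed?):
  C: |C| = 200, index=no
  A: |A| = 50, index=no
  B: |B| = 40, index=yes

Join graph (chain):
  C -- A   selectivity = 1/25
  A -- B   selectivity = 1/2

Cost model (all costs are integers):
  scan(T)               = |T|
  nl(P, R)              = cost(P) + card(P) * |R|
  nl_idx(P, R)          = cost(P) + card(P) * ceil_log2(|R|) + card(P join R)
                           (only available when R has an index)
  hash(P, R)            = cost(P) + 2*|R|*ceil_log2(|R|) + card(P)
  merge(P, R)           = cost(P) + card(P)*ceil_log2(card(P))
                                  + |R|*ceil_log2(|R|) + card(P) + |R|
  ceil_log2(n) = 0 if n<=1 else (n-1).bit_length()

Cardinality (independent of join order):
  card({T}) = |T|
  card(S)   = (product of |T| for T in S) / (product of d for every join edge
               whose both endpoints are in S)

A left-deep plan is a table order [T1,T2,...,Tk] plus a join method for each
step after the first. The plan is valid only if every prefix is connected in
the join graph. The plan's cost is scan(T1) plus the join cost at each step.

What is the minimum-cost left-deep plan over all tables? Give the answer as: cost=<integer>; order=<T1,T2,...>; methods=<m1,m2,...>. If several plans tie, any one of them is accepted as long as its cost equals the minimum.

cost=1880; order=C,A,B; methods=hash,hash

Selinger DP (subsets sized 1..n):
  {C}: scan cost=200, card=200
  {A}: scan cost=50, card=50
  {B}: scan cost=40, card=40
  {AC}: card=400; try (A,hash)→1000, (C,merge)→2200, (A,merge)→2350, (C,hash)→3300, (C,nl)→10050, (A,nl)→10200; best=1000 via (A,hash)
  {AB}: card=1000; try (B,hash)→580, (A,merge)→670, (B,merge)→680, (A,hash)→680, (B,nl_idx)→1350, (A,nl)→2040 …(+1); best=580 via (B,hash)
  {ABC}: card=8000; try (B,hash)→1880, (C,hash)→4780, (B,merge)→5280, (B,nl_idx)→11400, (C,merge)→13380, (B,nl)→17000 …(+1); best=1880 via (B,hash)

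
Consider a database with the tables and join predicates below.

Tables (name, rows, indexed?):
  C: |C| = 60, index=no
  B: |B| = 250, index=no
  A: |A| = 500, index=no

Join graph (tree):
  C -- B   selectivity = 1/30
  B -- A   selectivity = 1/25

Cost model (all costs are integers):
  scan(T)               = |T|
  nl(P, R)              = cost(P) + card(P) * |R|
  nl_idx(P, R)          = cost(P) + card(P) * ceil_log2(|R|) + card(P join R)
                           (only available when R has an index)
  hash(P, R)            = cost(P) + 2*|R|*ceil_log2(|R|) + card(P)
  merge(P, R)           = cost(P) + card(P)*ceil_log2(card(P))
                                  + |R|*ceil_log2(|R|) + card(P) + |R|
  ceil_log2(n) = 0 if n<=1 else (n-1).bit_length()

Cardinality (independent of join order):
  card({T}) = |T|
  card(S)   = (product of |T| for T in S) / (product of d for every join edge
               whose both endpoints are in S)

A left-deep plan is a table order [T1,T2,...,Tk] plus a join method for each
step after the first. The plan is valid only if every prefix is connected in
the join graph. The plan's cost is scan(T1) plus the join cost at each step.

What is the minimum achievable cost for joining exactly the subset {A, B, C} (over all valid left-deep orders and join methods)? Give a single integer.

10720

Selinger DP over subsets of {A,B,C}:
  {C}: scan cost=60, card=60
  {B}: scan cost=250, card=250
  {A}: scan cost=500, card=500
  {BC}: card=500; try (C,hash)→1220, (B,merge)→2730, (C,merge)→2920, (B,hash)→4120, (B,nl)→15060, (C,nl)→15250; best=1220 via (C,hash)
  {AB}: card=5000; try (B,hash)→5000, (A,merge)→7500, (B,merge)→7750, (A,hash)→9500, (A,nl)→125250, (B,nl)→125500; best=5000 via (B,hash)
  {ABC}: card=10000; try (C,hash)→10720, (A,hash)→10720, (A,merge)→11220, (C,merge)→75420, (A,nl)→251220, (C,nl)→305000; best=10720 via (C,hash)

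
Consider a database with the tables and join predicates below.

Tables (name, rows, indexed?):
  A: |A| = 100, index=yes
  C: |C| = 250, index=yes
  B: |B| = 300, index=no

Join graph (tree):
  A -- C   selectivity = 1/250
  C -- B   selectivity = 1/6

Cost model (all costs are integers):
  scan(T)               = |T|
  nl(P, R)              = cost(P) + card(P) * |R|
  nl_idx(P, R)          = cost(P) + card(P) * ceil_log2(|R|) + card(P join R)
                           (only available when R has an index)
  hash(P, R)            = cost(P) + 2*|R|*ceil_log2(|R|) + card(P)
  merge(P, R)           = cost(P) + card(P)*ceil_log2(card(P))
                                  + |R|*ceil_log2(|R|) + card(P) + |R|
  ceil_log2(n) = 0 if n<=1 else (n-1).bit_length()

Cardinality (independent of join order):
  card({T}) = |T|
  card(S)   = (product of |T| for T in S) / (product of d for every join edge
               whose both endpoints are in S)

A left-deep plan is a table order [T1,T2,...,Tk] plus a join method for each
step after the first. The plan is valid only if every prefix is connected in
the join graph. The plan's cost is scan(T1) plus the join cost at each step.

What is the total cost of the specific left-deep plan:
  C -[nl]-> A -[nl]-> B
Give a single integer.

step 1: scan C: cost=250, card=250
step 2: join A via nl
    card(P join A) = 250*100/(250) = 100
    cost = 250 + 250*100 = 25250
step 3: join B via nl
    card(P join B) = 100*300/(6) = 5000
    cost = 25250 + 100*300 = 55250

55250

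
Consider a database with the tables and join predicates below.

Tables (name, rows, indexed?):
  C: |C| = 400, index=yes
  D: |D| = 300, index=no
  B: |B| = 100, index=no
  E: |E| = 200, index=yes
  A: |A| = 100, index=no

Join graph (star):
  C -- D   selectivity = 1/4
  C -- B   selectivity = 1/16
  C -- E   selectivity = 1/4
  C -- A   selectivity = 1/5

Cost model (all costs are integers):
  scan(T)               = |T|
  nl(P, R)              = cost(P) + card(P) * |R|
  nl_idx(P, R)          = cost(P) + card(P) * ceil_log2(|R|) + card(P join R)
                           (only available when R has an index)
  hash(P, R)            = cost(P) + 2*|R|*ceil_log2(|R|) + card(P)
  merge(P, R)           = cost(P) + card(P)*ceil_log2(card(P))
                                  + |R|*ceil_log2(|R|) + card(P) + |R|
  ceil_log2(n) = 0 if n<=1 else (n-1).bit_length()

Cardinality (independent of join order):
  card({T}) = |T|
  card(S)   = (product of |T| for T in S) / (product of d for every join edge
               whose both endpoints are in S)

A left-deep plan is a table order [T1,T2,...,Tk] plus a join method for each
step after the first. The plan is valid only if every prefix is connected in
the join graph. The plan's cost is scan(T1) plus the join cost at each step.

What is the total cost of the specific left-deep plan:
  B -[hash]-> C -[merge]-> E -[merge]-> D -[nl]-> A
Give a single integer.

939794700

step 1: scan B: cost=100, card=100
step 2: join C via hash
    card(P join C) = 100*400/(16) = 2500
    cost = 100 + 2*400*9 + 100 = 7400
step 3: join E via merge
    card(P join E) = 2500*200/(4) = 125000
    cost = 7400 + 2500*12 + 200*8 + 2500 + 200 = 41700
step 4: join D via merge
    card(P join D) = 125000*300/(4) = 9375000
    cost = 41700 + 125000*17 + 300*9 + 125000 + 300 = 2294700
step 5: join A via nl
    card(P join A) = 9375000*100/(5) = 187500000
    cost = 2294700 + 9375000*100 = 939794700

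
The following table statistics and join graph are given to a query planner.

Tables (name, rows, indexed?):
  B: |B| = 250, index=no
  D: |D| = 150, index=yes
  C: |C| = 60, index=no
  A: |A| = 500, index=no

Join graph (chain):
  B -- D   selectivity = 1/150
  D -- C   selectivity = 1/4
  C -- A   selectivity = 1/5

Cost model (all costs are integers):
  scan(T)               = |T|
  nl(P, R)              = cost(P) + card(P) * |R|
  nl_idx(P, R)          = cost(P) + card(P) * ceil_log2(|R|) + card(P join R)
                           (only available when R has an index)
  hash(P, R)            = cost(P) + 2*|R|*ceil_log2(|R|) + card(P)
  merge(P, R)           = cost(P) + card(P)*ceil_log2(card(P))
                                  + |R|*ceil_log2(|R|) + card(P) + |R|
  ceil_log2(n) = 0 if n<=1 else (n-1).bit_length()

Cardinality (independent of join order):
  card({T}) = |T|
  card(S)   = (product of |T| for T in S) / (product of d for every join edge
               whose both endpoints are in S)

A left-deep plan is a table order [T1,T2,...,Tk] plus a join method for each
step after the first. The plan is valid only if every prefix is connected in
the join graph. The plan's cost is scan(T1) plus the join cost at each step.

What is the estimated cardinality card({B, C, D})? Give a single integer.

Tables in S: B(250), C(60), D(150)
Edges inside S: B-D(d=150), D-C(d=4)
numerator = 250 * 60 * 150 = 2250000
denominator = 150 * 4 = 600
card(S) = 2250000 / 600 = 3750

3750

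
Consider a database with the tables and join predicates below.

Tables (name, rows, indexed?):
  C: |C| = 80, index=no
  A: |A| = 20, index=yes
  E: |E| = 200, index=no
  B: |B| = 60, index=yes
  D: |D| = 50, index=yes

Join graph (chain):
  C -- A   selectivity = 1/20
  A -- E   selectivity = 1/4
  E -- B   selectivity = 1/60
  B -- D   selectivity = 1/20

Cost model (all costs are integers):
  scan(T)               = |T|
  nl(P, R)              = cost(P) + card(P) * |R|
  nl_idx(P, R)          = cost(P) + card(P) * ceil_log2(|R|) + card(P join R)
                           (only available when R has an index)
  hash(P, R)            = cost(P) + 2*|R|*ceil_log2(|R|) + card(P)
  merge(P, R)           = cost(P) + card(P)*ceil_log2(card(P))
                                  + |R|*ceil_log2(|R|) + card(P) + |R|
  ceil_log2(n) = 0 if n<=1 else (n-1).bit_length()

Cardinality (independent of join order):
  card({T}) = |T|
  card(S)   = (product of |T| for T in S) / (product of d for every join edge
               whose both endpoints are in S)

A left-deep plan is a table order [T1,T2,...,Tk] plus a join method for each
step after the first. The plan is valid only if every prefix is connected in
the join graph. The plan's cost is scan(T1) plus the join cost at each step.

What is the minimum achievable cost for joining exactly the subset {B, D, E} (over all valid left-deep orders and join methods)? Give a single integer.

1920

Selinger DP over subsets of {B,D,E}:
  {E}: scan cost=200, card=200
  {B}: scan cost=60, card=60
  {D}: scan cost=50, card=50
  {BE}: card=200; try (B,hash)→1120, (B,nl_idx)→1600, (E,merge)→2280, (B,merge)→2420, (E,hash)→3320, (E,nl)→12060 …(+1); best=1120 via (B,hash)
  {BD}: card=150; try (B,nl_idx)→500, (D,nl_idx)→570, (D,hash)→720, (B,hash)→820, (B,merge)→820, (D,merge)→830 …(+2); best=500 via (B,nl_idx)
  {BDE}: card=500; try (D,hash)→1920, (D,nl_idx)→2820, (D,merge)→3270, (E,merge)→3650, (E,hash)→3850, (D,nl)→11120 …(+1); best=1920 via (D,hash)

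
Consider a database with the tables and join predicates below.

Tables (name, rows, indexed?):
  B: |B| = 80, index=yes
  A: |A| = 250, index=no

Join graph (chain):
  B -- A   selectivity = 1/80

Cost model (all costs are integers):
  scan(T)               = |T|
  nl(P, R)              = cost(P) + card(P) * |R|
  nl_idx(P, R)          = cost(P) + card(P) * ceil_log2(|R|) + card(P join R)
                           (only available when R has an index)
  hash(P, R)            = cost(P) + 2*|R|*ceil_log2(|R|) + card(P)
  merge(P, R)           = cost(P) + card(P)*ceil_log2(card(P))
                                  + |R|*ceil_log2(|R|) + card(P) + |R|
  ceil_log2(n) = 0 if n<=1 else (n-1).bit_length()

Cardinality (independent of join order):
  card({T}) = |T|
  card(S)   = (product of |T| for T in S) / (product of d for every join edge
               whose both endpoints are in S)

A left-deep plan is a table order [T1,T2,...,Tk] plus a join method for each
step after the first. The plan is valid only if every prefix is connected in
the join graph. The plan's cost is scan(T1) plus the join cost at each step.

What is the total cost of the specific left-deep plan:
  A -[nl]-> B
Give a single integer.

20250

step 1: scan A: cost=250, card=250
step 2: join B via nl
    card(P join B) = 250*80/(80) = 250
    cost = 250 + 250*80 = 20250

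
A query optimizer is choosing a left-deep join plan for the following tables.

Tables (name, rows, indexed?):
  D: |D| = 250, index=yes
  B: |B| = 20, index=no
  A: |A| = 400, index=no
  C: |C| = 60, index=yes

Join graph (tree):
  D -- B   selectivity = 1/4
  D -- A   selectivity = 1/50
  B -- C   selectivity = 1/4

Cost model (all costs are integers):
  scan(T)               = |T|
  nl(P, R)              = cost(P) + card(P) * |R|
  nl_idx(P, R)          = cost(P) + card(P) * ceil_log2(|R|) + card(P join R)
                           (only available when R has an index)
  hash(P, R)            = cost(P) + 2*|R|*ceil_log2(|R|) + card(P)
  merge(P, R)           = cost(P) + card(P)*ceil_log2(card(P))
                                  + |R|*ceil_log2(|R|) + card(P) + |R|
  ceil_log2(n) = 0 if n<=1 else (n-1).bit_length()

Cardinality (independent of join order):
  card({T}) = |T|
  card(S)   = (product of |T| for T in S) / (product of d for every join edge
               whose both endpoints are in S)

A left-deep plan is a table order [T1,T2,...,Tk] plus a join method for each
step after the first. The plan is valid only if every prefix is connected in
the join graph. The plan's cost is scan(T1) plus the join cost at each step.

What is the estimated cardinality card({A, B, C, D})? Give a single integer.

150000

Tables in S: A(400), B(20), C(60), D(250)
Edges inside S: D-B(d=4), D-A(d=50), B-C(d=4)
numerator = 400 * 20 * 60 * 250 = 120000000
denominator = 4 * 50 * 4 = 800
card(S) = 120000000 / 800 = 150000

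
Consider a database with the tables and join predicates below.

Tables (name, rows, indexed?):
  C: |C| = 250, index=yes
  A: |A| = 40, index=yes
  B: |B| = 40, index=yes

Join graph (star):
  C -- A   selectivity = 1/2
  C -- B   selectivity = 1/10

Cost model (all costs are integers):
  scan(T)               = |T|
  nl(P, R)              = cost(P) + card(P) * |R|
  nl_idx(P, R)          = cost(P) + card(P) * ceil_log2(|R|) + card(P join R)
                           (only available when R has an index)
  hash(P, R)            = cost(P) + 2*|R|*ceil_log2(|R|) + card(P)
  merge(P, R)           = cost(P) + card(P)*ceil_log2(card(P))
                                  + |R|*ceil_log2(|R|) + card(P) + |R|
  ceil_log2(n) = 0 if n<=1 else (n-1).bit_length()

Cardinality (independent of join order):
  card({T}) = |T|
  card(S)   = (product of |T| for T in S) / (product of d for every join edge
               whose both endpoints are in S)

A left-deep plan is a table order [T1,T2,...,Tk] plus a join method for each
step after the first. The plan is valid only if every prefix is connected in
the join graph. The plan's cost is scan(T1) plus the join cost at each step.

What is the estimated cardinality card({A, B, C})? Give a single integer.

Tables in S: A(40), B(40), C(250)
Edges inside S: C-A(d=2), C-B(d=10)
numerator = 40 * 40 * 250 = 400000
denominator = 2 * 10 = 20
card(S) = 400000 / 20 = 20000

20000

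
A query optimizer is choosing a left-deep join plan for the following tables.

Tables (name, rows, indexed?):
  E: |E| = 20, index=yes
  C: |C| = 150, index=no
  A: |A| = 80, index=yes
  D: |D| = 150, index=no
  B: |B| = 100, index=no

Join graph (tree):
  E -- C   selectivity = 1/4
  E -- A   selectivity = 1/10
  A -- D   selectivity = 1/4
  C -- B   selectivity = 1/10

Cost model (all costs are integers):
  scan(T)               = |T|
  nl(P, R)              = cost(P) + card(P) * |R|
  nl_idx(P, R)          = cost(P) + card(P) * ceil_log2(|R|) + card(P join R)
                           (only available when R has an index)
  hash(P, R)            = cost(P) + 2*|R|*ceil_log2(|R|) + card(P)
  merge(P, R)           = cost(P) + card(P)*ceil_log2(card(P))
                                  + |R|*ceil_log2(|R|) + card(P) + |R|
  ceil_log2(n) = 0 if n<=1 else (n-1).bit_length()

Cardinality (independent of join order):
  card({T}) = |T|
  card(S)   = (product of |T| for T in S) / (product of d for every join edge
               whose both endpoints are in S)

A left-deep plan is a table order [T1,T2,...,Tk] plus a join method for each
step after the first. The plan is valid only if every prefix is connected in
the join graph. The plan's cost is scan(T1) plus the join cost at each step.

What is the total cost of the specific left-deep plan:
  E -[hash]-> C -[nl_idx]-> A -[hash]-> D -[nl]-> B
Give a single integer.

22522090

step 1: scan E: cost=20, card=20
step 2: join C via hash
    card(P join C) = 20*150/(4) = 750
    cost = 20 + 2*150*8 + 20 = 2440
step 3: join A via nl_idx
    card(P join A) = 750*80/(10) = 6000
    cost = 2440 + 750*7 + 6000 = 13690
step 4: join D via hash
    card(P join D) = 6000*150/(4) = 225000
    cost = 13690 + 2*150*8 + 6000 = 22090
step 5: join B via nl
    card(P join B) = 225000*100/(10) = 2250000
    cost = 22090 + 225000*100 = 22522090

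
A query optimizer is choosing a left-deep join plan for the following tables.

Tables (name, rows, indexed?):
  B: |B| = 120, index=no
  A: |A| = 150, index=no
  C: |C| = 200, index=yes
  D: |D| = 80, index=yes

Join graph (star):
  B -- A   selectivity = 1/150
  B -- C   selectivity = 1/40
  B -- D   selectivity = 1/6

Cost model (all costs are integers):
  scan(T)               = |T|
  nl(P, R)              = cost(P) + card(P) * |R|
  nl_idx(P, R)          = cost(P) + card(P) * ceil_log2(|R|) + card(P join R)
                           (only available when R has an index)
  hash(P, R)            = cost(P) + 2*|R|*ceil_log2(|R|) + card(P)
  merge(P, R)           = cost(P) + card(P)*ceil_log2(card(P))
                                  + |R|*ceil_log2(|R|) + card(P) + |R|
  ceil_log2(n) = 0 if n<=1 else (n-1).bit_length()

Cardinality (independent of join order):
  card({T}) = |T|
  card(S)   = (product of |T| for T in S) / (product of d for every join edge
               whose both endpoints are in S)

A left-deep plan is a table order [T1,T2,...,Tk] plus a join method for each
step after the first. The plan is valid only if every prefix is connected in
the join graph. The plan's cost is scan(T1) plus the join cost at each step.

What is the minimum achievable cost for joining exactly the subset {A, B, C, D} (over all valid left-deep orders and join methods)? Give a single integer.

5260

Selinger DP over subsets of {A,B,C,D}:
  {B}: scan cost=120, card=120
  {A}: scan cost=150, card=150
  {C}: scan cost=200, card=200
  {D}: scan cost=80, card=80
  {AB}: card=120; try (B,hash)→1980, (A,merge)→2430, (B,merge)→2460, (A,hash)→2640, (A,nl)→18120, (B,nl)→18150; best=1980 via (B,hash)
  {BC}: card=600; try (C,nl_idx)→1680, (B,hash)→2080, (C,merge)→2880, (B,merge)→2960, (C,hash)→3440, (C,nl)→24120 …(+1); best=1680 via (C,nl_idx)
  {BD}: card=1600; try (D,hash)→1360, (B,merge)→1680, (D,merge)→1720, (B,hash)→1840, (D,nl_idx)→2560, (B,nl)→9680 …(+1); best=1360 via (D,hash)
  {ABC}: card=600; try (C,nl_idx)→3540, (A,hash)→4680, (C,merge)→4740, (C,hash)→5300, (A,merge)→9630, (C,nl)→25980 …(+1); best=3540 via (C,nl_idx)
  {ABD}: card=1600; try (D,hash)→3220, (D,merge)→3580, (D,nl_idx)→4420, (A,hash)→5360, (D,nl)→11580, (A,merge)→21910 …(+1); best=3220 via (D,hash)
  {BCD}: card=8000; try (D,hash)→3400, (C,hash)→6160, (D,merge)→8920, (D,nl_idx)→13880, (C,nl_idx)→22160, (C,merge)→22360 …(+2); best=3400 via (D,hash)
  {ABCD}: card=8000; try (D,hash)→5260, (C,hash)→8020, (D,merge)→10780, (A,hash)→13800, (D,nl_idx)→15740, (C,nl_idx)→24020 …(+5); best=5260 via (D,hash)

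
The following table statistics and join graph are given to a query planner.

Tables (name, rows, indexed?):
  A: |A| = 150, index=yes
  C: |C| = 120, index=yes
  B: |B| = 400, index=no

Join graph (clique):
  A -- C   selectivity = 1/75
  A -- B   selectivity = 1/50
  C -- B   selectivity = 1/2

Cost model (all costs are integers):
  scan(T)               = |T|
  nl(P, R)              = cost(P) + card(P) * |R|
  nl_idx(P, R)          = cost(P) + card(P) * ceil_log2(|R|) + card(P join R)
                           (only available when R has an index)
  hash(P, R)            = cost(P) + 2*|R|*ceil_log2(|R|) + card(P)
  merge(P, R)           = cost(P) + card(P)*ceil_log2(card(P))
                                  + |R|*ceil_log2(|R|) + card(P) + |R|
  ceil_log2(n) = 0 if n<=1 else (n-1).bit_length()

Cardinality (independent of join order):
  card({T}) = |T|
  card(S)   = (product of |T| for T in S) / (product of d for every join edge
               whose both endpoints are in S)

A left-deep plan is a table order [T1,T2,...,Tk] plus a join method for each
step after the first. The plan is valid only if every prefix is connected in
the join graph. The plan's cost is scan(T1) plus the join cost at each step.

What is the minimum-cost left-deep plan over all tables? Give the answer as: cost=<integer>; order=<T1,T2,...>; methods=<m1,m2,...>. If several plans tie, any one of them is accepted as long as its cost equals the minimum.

cost=6080; order=B,A,C; methods=hash,hash

Selinger DP (subsets sized 1..n):
  {A}: scan cost=150, card=150
  {C}: scan cost=120, card=120
  {B}: scan cost=400, card=400
  {AC}: card=240; try (A,nl_idx)→1320, (C,nl_idx)→1440, (C,hash)→1980, (A,merge)→2430, (C,merge)→2460, (A,hash)→2640 …(+2); best=1320 via (A,nl_idx)
  {AB}: card=1200; try (A,hash)→3200, (A,nl_idx)→4800, (B,merge)→5500, (A,merge)→5750, (B,hash)→7500, (B,nl)→60150 …(+1); best=3200 via (A,hash)
  {BC}: card=24000; try (C,hash)→2480, (B,merge)→5080, (C,merge)→5360, (B,hash)→7440, (C,nl_idx)→27200, (B,nl)→48120 …(+1); best=2480 via (C,hash)
  {ABC}: card=960; try (C,hash)→6080, (B,merge)→7480, (B,hash)→8760, (C,nl_idx)→12560, (C,merge)→18560, (A,hash)→28880 …(+5); best=6080 via (C,hash)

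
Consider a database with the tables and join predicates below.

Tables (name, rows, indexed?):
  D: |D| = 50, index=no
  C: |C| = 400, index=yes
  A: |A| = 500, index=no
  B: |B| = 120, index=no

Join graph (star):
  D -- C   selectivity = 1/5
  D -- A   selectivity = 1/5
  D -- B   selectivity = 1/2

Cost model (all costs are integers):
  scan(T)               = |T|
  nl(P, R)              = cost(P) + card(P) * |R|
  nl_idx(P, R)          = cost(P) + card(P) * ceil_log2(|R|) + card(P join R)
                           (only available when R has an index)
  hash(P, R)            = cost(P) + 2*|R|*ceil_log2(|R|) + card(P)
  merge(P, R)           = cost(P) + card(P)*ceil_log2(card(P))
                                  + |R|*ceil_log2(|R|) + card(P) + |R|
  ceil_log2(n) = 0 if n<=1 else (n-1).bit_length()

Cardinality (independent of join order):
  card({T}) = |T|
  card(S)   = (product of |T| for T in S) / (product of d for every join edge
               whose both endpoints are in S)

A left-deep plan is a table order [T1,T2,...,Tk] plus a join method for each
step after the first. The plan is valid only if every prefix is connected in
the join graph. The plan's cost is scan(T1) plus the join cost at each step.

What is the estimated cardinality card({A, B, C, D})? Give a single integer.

24000000

Tables in S: A(500), B(120), C(400), D(50)
Edges inside S: D-C(d=5), D-A(d=5), D-B(d=2)
numerator = 500 * 120 * 400 * 50 = 1200000000
denominator = 5 * 5 * 2 = 50
card(S) = 1200000000 / 50 = 24000000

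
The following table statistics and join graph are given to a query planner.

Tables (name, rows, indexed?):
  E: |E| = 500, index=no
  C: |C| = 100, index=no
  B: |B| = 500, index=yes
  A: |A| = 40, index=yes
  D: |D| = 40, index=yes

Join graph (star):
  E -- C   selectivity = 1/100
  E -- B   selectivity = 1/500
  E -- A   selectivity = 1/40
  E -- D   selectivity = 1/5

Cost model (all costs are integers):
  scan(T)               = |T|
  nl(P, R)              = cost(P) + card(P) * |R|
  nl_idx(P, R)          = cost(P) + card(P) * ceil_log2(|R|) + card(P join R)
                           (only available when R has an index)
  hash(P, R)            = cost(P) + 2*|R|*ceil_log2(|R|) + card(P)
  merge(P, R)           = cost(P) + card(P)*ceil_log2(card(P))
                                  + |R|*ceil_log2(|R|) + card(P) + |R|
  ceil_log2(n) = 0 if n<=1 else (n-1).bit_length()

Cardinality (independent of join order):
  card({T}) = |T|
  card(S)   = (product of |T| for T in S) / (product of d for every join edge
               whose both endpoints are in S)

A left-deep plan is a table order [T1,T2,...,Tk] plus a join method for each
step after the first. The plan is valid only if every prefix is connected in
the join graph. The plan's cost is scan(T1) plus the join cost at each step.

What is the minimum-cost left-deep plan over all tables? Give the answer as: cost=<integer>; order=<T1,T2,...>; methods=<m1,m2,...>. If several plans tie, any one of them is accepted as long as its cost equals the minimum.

cost=9360; order=E,A,B,C,D; methods=hash,nl_idx,hash,hash

Selinger DP (subsets sized 1..n):
  {E}: scan cost=500, card=500
  {C}: scan cost=100, card=100
  {B}: scan cost=500, card=500
  {A}: scan cost=40, card=40
  {D}: scan cost=40, card=40
  {CE}: card=500; try (C,hash)→2400, (E,merge)→5900, (C,merge)→6300, (E,hash)→9200, (E,nl)→50100, (C,nl)→50500; best=2400 via (C,hash)
  {BE}: card=500; try (B,nl_idx)→5500, (E,hash)→10000, (B,hash)→10000, (E,merge)→10500, (B,merge)→10500, (E,nl)→250500 …(+1); best=5500 via (B,nl_idx)
  {AE}: card=500; try (A,hash)→1480, (A,nl_idx)→4000, (E,merge)→5320, (A,merge)→5780, (E,hash)→9080, (E,nl)→20040 …(+1); best=1480 via (A,hash)
  {DE}: card=4000; try (D,hash)→1480, (E,merge)→5320, (D,merge)→5780, (D,nl_idx)→7500, (E,hash)→9080, (E,nl)→20040 …(+1); best=1480 via (D,hash)
  {BCE}: card=500; try (C,hash)→7400, (B,nl_idx)→7400, (C,merge)→11300, (B,hash)→11900, (B,merge)→12400, (C,nl)→55500 …(+1); best=7400 via (C,hash)
  {ACE}: card=500; try (C,hash)→3380, (A,hash)→3380, (A,nl_idx)→5900, (C,merge)→7280, (A,merge)→7680, (A,nl)→22400 …(+1); best=3380 via (C,hash)
  {CDE}: card=4000; try (D,hash)→3380, (C,hash)→6880, (D,merge)→7680, (D,nl_idx)→9400, (D,nl)→22400, (C,merge)→54280 …(+1); best=3380 via (D,hash)
  {ABE}: card=500; try (B,nl_idx)→6480, (A,hash)→6480, (A,nl_idx)→9000, (A,merge)→10780, (B,hash)→10980, (B,merge)→11480 …(+2); best=6480 via (B,nl_idx)
  {BDE}: card=4000; try (D,hash)→6480, (D,merge)→10780, (D,nl_idx)→12500, (B,hash)→14480, (D,nl)→25500, (B,nl_idx)→41480 …(+2); best=6480 via (D,hash)
  {ADE}: card=4000; try (D,hash)→2460, (A,hash)→5960, (D,merge)→6760, (D,nl_idx)→8480, (D,nl)→21480, (A,nl_idx)→29480 …(+2); best=2460 via (D,hash)
  {ABCE}: card=500; try (C,hash)→8380, (B,nl_idx)→8380, (A,hash)→8380, (A,nl_idx)→10900, (C,merge)→12280, (A,merge)→12680 …(+5); best=8380 via (C,hash)
  {BCDE}: card=4000; try (D,hash)→8380, (C,hash)→11880, (D,merge)→12680, (D,nl_idx)→14400, (B,hash)→16380, (D,nl)→27400 …(+5); best=8380 via (D,hash)
  {ACDE}: card=4000; try (D,hash)→4360, (C,hash)→7860, (A,hash)→7860, (D,merge)→8660, (D,nl_idx)→10380, (D,nl)→23380 …(+5); best=4360 via (D,hash)
  {ABDE}: card=4000; try (D,hash)→7460, (A,hash)→10960, (D,merge)→11760, (D,nl_idx)→13480, (B,hash)→15460, (D,nl)→26480 …(+6); best=7460 via (D,hash)
  {ABCDE}: card=4000; try (D,hash)→9360, (C,hash)→12860, (A,hash)→12860, (D,merge)→13660, (D,nl_idx)→15380, (B,hash)→17360 …(+9); best=9360 via (D,hash)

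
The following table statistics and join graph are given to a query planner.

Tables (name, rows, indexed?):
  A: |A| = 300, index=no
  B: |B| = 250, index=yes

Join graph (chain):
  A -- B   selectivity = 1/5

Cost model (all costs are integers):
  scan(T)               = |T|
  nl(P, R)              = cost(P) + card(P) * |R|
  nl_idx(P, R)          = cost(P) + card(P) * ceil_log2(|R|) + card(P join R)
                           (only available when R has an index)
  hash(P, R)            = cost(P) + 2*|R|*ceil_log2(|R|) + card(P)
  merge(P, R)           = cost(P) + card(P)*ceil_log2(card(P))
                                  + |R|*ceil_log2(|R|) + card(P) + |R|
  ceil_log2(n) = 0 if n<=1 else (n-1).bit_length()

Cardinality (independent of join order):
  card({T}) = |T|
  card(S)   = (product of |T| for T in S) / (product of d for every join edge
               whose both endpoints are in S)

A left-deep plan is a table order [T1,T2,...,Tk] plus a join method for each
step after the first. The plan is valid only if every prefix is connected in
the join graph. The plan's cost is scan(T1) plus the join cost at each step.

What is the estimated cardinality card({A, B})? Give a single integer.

Tables in S: A(300), B(250)
Edges inside S: A-B(d=5)
numerator = 300 * 250 = 75000
denominator = 5 = 5
card(S) = 75000 / 5 = 15000

15000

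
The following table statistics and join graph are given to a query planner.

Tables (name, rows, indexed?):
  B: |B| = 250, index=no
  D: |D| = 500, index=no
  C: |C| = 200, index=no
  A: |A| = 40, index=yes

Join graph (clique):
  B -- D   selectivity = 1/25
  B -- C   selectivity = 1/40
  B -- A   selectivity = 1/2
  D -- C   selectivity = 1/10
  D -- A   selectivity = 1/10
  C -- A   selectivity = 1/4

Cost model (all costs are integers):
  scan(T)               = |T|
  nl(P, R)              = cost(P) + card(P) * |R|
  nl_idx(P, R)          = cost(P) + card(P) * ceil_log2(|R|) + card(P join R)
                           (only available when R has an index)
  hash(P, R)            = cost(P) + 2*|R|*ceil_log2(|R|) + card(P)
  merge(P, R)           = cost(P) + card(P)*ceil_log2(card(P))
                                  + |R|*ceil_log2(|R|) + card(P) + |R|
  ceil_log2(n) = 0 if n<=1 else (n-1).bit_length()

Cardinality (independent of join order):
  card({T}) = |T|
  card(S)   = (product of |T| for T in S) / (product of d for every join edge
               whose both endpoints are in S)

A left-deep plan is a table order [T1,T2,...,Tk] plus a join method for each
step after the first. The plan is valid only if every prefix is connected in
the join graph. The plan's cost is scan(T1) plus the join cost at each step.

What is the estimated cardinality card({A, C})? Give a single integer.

Tables in S: A(40), C(200)
Edges inside S: C-A(d=4)
numerator = 40 * 200 = 8000
denominator = 4 = 4
card(S) = 8000 / 4 = 2000

2000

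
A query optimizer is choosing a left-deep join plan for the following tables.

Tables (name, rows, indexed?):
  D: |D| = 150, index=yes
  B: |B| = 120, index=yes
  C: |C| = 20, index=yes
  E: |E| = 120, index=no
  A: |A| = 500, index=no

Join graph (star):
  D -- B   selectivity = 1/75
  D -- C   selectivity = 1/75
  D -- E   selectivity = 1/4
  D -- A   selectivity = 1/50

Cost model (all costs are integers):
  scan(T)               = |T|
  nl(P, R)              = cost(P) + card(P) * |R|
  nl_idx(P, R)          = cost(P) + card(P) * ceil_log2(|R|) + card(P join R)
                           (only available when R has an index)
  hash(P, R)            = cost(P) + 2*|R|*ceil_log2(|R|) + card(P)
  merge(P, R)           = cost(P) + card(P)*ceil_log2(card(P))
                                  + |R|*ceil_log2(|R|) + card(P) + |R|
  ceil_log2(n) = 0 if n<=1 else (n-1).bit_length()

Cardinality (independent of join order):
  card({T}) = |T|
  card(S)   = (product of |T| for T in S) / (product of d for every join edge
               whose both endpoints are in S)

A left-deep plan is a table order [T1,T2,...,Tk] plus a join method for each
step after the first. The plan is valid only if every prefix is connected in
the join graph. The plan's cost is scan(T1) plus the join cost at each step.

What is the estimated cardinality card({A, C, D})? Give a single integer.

400

Tables in S: A(500), C(20), D(150)
Edges inside S: D-C(d=75), D-A(d=50)
numerator = 500 * 20 * 150 = 1500000
denominator = 75 * 50 = 3750
card(S) = 1500000 / 3750 = 400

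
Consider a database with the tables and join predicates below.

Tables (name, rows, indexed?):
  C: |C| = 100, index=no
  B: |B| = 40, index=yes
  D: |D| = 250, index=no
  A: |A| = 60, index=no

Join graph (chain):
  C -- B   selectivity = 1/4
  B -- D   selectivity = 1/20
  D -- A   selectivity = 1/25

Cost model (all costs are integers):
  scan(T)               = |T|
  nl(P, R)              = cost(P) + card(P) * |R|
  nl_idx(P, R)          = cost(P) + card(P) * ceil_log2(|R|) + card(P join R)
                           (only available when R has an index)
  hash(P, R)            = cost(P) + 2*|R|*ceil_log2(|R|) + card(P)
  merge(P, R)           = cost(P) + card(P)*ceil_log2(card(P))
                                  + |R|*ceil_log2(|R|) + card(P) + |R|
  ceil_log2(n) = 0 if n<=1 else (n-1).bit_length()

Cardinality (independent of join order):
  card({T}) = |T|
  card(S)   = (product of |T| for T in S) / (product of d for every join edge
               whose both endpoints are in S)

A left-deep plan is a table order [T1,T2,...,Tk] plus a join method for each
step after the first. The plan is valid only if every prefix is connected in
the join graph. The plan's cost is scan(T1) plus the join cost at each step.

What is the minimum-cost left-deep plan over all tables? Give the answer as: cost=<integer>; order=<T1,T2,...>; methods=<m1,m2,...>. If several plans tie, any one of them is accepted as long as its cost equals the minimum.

cost=4800; order=D,B,A,C; methods=hash,hash,hash

Selinger DP (subsets sized 1..n):
  {C}: scan cost=100, card=100
  {B}: scan cost=40, card=40
  {D}: scan cost=250, card=250
  {A}: scan cost=60, card=60
  {BC}: card=1000; try (B,hash)→680, (C,merge)→1120, (B,merge)→1180, (C,hash)→1480, (B,nl_idx)→1700, (C,nl)→4040 …(+1); best=680 via (B,hash)
  {BD}: card=500; try (B,hash)→980, (B,nl_idx)→2250, (D,merge)→2570, (B,merge)→2780, (D,hash)→4080, (D,nl)→10040 …(+1); best=980 via (B,hash)
  {AD}: card=600; try (A,hash)→1220, (D,merge)→2730, (A,merge)→2920, (D,hash)→4120, (D,nl)→15060, (A,nl)→15250; best=1220 via (A,hash)
  {BCD}: card=12500; try (C,hash)→2880, (D,hash)→5680, (C,merge)→6780, (D,merge)→13930, (C,nl)→50980, (D,nl)→250680; best=2880 via (C,hash)
  {ABD}: card=1200; try (A,hash)→2200, (B,hash)→2300, (B,nl_idx)→6020, (A,merge)→6400, (B,merge)→8100, (B,nl)→25220 …(+1); best=2200 via (A,hash)
  {ABCD}: card=30000; try (C,hash)→4800, (A,hash)→16100, (C,merge)→17400, (C,nl)→122200, (A,merge)→190800, (A,nl)→752880; best=4800 via (C,hash)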